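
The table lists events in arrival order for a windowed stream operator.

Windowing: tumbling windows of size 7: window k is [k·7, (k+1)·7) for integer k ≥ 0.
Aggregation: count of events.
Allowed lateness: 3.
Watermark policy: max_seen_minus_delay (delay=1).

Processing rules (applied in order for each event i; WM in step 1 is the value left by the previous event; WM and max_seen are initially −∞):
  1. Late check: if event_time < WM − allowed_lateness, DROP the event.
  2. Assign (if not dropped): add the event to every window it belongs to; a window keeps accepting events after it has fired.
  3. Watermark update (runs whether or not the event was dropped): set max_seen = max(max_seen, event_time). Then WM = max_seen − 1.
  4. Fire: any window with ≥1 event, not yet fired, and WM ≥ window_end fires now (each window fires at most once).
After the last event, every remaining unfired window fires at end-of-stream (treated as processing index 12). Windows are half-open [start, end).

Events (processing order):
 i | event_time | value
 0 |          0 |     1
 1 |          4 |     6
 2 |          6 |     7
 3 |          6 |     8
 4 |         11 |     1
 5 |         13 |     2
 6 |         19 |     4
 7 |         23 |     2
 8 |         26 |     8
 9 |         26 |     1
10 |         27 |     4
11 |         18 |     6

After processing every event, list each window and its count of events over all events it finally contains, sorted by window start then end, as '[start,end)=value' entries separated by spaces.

[0,7)=4 [7,14)=2 [14,21)=1 [21,28)=4

i=0 t=0 v=1: → [0,7); WM=-1
i=1 t=4 v=6: → [0,7); WM=3
i=2 t=6 v=7: → [0,7); WM=5
i=3 t=6 v=8: → [0,7); WM=5
i=4 t=11 v=1: → [7,14); WM=10; [0,7) fires=4
i=5 t=13 v=2: → [7,14); WM=12
i=6 t=19 v=4: → [14,21); WM=18; [7,14) fires=2
i=7 t=23 v=2: → [21,28); WM=22; [14,21) fires=1
i=8 t=26 v=8: → [21,28); WM=25
i=9 t=26 v=1: → [21,28); WM=25
i=10 t=27 v=4: → [21,28); WM=26
i=11 t=18 v=6: DROP (t<26-3); WM=26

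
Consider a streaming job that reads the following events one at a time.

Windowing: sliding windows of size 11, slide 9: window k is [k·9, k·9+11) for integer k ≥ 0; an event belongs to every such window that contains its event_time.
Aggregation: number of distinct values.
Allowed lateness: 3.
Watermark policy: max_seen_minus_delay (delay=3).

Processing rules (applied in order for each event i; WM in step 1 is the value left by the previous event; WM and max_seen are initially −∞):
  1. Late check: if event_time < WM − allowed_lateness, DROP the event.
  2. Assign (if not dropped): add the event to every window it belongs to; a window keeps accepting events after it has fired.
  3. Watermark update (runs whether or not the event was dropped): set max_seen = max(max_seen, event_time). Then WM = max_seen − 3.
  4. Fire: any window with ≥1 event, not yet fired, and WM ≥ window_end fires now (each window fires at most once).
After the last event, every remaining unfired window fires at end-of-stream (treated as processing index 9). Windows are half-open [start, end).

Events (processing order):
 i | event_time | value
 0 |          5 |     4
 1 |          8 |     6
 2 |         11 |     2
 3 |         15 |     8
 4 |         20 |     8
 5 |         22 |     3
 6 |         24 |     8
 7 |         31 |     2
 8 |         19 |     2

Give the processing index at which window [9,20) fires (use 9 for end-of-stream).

i=0 t=5 v=4: → [0,11); WM=2
i=1 t=8 v=6: → [0,11); WM=5
i=2 t=11 v=2: → [9,20); WM=8
i=3 t=15 v=8: → [9,20); WM=12; [0,11) fires=2
i=4 t=20 v=8: → [18,29); WM=17
i=5 t=22 v=3: → [18,29); WM=19
i=6 t=24 v=8: → [18,29); WM=21; [9,20) fires=2
i=7 t=31 v=2: → [27,38); WM=28
i=8 t=19 v=2: DROP (t<28-3); WM=28

6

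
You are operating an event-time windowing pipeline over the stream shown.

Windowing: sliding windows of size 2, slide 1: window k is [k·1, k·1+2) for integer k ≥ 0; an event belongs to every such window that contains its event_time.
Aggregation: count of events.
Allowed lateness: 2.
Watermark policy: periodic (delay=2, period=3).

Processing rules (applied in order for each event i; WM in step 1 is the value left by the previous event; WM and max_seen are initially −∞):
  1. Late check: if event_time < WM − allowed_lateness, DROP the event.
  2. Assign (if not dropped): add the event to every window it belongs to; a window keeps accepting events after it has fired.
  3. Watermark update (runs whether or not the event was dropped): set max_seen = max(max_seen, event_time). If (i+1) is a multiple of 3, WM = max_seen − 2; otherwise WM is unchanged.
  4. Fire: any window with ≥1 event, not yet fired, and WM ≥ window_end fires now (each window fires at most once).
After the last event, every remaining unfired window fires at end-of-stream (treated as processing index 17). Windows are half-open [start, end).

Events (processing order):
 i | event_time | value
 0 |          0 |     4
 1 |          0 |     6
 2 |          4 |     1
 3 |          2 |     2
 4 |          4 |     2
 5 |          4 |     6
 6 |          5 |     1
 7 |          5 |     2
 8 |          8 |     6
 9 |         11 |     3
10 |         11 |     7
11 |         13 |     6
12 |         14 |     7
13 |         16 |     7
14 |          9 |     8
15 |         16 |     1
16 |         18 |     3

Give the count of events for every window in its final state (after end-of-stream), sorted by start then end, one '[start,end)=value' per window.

i=0 t=0 v=4: → [0,2); WM=−∞
i=1 t=0 v=6: → [0,2); WM=−∞
i=2 t=4 v=1: → [4,6),[3,5); WM=2; [0,2) fires=2
i=3 t=2 v=2: → [2,4),[1,3); WM=2
i=4 t=4 v=2: → [4,6),[3,5); WM=2
i=5 t=4 v=6: → [4,6),[3,5); WM=2
i=6 t=5 v=1: → [5,7),[4,6); WM=2
i=7 t=5 v=2: → [5,7),[4,6); WM=2
i=8 t=8 v=6: → [8,10),[7,9); WM=6; [1,3) fires=1 [2,4) fires=1 [3,5) fires=3 [4,6) fires=5
i=9 t=11 v=3: → [11,13),[10,12); WM=6
i=10 t=11 v=7: → [11,13),[10,12); WM=6
i=11 t=13 v=6: → [13,15),[12,14); WM=11; [5,7) fires=2 [7,9) fires=1 [8,10) fires=1
i=12 t=14 v=7: → [14,16),[13,15); WM=11
i=13 t=16 v=7: → [16,18),[15,17); WM=11
i=14 t=9 v=8: → [9,11),[8,10); WM=14; [9,11) fires=1 [10,12) fires=2 [11,13) fires=2 [12,14) fires=1
i=15 t=16 v=1: → [16,18),[15,17); WM=14
i=16 t=18 v=3: → [18,20),[17,19); WM=14

[0,2)=2 [1,3)=1 [2,4)=1 [3,5)=3 [4,6)=5 [5,7)=2 [7,9)=1 [8,10)=2 [9,11)=1 [10,12)=2 [11,13)=2 [12,14)=1 [13,15)=2 [14,16)=1 [15,17)=2 [16,18)=2 [17,19)=1 [18,20)=1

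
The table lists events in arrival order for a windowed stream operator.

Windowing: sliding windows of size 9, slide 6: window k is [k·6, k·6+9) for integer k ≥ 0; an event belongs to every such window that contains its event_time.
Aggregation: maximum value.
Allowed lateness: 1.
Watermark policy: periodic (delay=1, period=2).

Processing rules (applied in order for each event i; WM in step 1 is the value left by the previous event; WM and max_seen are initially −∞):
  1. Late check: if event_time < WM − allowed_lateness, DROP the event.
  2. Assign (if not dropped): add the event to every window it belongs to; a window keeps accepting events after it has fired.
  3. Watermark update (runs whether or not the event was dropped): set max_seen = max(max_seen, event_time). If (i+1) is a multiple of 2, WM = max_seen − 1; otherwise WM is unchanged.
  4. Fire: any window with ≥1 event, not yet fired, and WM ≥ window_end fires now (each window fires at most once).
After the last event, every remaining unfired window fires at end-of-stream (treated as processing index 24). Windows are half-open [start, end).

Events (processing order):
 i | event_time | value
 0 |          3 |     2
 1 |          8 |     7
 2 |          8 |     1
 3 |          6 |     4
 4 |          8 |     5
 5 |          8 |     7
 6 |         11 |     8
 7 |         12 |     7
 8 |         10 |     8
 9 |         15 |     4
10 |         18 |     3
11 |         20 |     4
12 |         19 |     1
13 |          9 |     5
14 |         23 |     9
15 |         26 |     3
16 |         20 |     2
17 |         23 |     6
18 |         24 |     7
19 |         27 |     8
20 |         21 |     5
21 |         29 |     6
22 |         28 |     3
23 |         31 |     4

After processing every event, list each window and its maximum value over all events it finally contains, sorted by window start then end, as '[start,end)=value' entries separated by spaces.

[0,9)=7 [6,15)=8 [12,21)=7 [18,27)=9 [24,33)=8 [30,39)=4

i=0 t=3 v=2: → [0,9); WM=−∞
i=1 t=8 v=7: → [6,15),[0,9); WM=7
i=2 t=8 v=1: → [6,15),[0,9); WM=7
i=3 t=6 v=4: → [6,15),[0,9); WM=7
i=4 t=8 v=5: → [6,15),[0,9); WM=7
i=5 t=8 v=7: → [6,15),[0,9); WM=7
i=6 t=11 v=8: → [6,15); WM=7
i=7 t=12 v=7: → [12,21),[6,15); WM=11; [0,9) fires=7
i=8 t=10 v=8: → [6,15); WM=11
i=9 t=15 v=4: → [12,21); WM=14
i=10 t=18 v=3: → [18,27),[12,21); WM=14
i=11 t=20 v=4: → [18,27),[12,21); WM=19; [6,15) fires=8
i=12 t=19 v=1: → [18,27),[12,21); WM=19
i=13 t=9 v=5: DROP (t<19-1); WM=19
i=14 t=23 v=9: → [18,27); WM=19
i=15 t=26 v=3: → [24,33),[18,27); WM=25; [12,21) fires=7
i=16 t=20 v=2: DROP (t<25-1); WM=25
i=17 t=23 v=6: DROP (t<25-1); WM=25
i=18 t=24 v=7: → [24,33),[18,27); WM=25
i=19 t=27 v=8: → [24,33); WM=26
i=20 t=21 v=5: DROP (t<26-1); WM=26
i=21 t=29 v=6: → [24,33); WM=28; [18,27) fires=9
i=22 t=28 v=3: → [24,33); WM=28
i=23 t=31 v=4: → [30,39),[24,33); WM=30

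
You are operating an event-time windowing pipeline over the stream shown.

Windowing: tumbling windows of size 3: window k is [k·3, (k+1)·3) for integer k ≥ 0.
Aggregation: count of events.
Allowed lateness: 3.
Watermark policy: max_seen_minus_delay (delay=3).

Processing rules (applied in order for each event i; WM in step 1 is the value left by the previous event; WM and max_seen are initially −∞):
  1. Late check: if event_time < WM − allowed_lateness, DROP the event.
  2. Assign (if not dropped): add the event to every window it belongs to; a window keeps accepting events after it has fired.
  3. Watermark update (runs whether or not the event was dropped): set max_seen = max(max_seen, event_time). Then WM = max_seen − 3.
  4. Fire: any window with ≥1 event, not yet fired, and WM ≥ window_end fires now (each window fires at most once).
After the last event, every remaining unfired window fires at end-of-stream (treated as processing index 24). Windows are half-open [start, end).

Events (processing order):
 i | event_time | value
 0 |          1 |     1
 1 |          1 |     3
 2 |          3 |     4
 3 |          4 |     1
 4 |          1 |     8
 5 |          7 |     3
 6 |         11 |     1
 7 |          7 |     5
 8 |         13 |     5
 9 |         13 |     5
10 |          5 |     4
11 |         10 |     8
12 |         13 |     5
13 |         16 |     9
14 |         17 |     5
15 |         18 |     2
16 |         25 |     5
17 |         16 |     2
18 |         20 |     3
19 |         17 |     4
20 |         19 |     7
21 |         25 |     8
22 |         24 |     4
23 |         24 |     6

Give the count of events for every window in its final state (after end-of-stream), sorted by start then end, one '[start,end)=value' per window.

i=0 t=1 v=1: → [0,3); WM=-2
i=1 t=1 v=3: → [0,3); WM=-2
i=2 t=3 v=4: → [3,6); WM=0
i=3 t=4 v=1: → [3,6); WM=1
i=4 t=1 v=8: → [0,3); WM=1
i=5 t=7 v=3: → [6,9); WM=4; [0,3) fires=3
i=6 t=11 v=1: → [9,12); WM=8; [3,6) fires=2
i=7 t=7 v=5: → [6,9); WM=8
i=8 t=13 v=5: → [12,15); WM=10; [6,9) fires=2
i=9 t=13 v=5: → [12,15); WM=10
i=10 t=5 v=4: DROP (t<10-3); WM=10
i=11 t=10 v=8: → [9,12); WM=10
i=12 t=13 v=5: → [12,15); WM=10
i=13 t=16 v=9: → [15,18); WM=13; [9,12) fires=2
i=14 t=17 v=5: → [15,18); WM=14
i=15 t=18 v=2: → [18,21); WM=15; [12,15) fires=3
i=16 t=25 v=5: → [24,27); WM=22; [15,18) fires=2 [18,21) fires=1
i=17 t=16 v=2: DROP (t<22-3); WM=22
i=18 t=20 v=3: → [18,21); WM=22
i=19 t=17 v=4: DROP (t<22-3); WM=22
i=20 t=19 v=7: → [18,21); WM=22
i=21 t=25 v=8: → [24,27); WM=22
i=22 t=24 v=4: → [24,27); WM=22
i=23 t=24 v=6: → [24,27); WM=22

[0,3)=3 [3,6)=2 [6,9)=2 [9,12)=2 [12,15)=3 [15,18)=2 [18,21)=3 [24,27)=4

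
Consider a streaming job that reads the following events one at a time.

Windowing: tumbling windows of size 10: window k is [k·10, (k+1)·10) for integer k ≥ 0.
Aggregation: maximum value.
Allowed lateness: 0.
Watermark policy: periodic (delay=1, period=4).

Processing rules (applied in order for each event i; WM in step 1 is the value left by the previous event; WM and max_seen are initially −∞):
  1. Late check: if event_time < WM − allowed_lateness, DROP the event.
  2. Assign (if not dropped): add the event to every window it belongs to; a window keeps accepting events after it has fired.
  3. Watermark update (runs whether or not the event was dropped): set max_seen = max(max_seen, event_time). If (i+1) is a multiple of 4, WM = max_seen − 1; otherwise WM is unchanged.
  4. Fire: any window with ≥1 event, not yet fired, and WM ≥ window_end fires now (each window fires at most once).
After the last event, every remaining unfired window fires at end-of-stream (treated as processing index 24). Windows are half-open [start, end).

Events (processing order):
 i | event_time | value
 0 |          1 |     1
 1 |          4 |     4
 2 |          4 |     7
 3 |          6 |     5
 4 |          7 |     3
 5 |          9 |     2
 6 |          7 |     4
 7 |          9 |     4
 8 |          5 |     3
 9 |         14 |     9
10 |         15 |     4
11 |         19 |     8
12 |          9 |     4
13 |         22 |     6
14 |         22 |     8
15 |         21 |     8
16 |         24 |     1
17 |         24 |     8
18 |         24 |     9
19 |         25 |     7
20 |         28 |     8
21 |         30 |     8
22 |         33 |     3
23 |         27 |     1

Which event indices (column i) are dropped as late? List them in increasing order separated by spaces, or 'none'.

8 12

i=0 t=1 v=1: → [0,10); WM=−∞
i=1 t=4 v=4: → [0,10); WM=−∞
i=2 t=4 v=7: → [0,10); WM=−∞
i=3 t=6 v=5: → [0,10); WM=5
i=4 t=7 v=3: → [0,10); WM=5
i=5 t=9 v=2: → [0,10); WM=5
i=6 t=7 v=4: → [0,10); WM=5
i=7 t=9 v=4: → [0,10); WM=8
i=8 t=5 v=3: DROP (t<8-0); WM=8
i=9 t=14 v=9: → [10,20); WM=8
i=10 t=15 v=4: → [10,20); WM=8
i=11 t=19 v=8: → [10,20); WM=18; [0,10) fires=7
i=12 t=9 v=4: DROP (t<18-0); WM=18
i=13 t=22 v=6: → [20,30); WM=18
i=14 t=22 v=8: → [20,30); WM=18
i=15 t=21 v=8: → [20,30); WM=21; [10,20) fires=9
i=16 t=24 v=1: → [20,30); WM=21
i=17 t=24 v=8: → [20,30); WM=21
i=18 t=24 v=9: → [20,30); WM=21
i=19 t=25 v=7: → [20,30); WM=24
i=20 t=28 v=8: → [20,30); WM=24
i=21 t=30 v=8: → [30,40); WM=24
i=22 t=33 v=3: → [30,40); WM=24
i=23 t=27 v=1: → [20,30); WM=32; [20,30) fires=9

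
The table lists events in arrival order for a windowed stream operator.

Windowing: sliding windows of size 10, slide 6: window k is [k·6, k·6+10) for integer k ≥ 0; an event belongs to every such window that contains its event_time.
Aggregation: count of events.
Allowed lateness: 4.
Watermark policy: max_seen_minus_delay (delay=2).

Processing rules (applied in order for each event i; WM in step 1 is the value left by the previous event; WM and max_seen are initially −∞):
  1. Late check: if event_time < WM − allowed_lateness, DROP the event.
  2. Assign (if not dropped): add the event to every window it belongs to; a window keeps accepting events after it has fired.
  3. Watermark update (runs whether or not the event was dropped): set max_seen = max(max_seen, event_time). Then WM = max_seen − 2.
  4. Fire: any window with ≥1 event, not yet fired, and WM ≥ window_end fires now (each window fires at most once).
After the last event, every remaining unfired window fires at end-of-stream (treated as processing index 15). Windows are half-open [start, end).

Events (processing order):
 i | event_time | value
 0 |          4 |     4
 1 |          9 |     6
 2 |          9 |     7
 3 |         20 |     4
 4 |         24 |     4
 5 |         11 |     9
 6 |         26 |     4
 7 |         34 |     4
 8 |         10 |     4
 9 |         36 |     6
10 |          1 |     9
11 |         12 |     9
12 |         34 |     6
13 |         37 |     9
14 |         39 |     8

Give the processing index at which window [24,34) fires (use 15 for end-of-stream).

9

i=0 t=4 v=4: → [0,10); WM=2
i=1 t=9 v=6: → [6,16),[0,10); WM=7
i=2 t=9 v=7: → [6,16),[0,10); WM=7
i=3 t=20 v=4: → [18,28),[12,22); WM=18; [0,10) fires=3 [6,16) fires=2
i=4 t=24 v=4: → [24,34),[18,28); WM=22; [12,22) fires=1
i=5 t=11 v=9: DROP (t<22-4); WM=22
i=6 t=26 v=4: → [24,34),[18,28); WM=24
i=7 t=34 v=4: → [30,40); WM=32; [18,28) fires=3
i=8 t=10 v=4: DROP (t<32-4); WM=32
i=9 t=36 v=6: → [36,46),[30,40); WM=34; [24,34) fires=2
i=10 t=1 v=9: DROP (t<34-4); WM=34
i=11 t=12 v=9: DROP (t<34-4); WM=34
i=12 t=34 v=6: → [30,40); WM=34
i=13 t=37 v=9: → [36,46),[30,40); WM=35
i=14 t=39 v=8: → [36,46),[30,40); WM=37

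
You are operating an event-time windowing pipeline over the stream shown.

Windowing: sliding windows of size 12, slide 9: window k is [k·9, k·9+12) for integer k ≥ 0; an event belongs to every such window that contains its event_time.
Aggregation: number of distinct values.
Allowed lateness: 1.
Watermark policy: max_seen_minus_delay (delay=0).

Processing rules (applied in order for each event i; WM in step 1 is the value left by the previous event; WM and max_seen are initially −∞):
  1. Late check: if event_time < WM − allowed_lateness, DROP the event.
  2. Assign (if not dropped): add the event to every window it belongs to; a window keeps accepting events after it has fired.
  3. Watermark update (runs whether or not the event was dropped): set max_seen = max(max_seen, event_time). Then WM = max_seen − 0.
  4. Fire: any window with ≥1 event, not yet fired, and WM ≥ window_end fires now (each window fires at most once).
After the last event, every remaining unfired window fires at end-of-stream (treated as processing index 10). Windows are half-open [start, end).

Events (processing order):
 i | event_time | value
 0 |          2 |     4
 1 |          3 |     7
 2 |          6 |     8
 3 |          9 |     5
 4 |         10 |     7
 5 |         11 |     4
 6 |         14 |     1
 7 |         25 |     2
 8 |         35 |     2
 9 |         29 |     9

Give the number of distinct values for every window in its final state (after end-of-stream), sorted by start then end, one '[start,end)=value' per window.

i=0 t=2 v=4: → [0,12); WM=2
i=1 t=3 v=7: → [0,12); WM=3
i=2 t=6 v=8: → [0,12); WM=6
i=3 t=9 v=5: → [9,21),[0,12); WM=9
i=4 t=10 v=7: → [9,21),[0,12); WM=10
i=5 t=11 v=4: → [9,21),[0,12); WM=11
i=6 t=14 v=1: → [9,21); WM=14; [0,12) fires=4
i=7 t=25 v=2: → [18,30); WM=25; [9,21) fires=4
i=8 t=35 v=2: → [27,39); WM=35; [18,30) fires=1
i=9 t=29 v=9: DROP (t<35-1); WM=35

[0,12)=4 [9,21)=4 [18,30)=1 [27,39)=1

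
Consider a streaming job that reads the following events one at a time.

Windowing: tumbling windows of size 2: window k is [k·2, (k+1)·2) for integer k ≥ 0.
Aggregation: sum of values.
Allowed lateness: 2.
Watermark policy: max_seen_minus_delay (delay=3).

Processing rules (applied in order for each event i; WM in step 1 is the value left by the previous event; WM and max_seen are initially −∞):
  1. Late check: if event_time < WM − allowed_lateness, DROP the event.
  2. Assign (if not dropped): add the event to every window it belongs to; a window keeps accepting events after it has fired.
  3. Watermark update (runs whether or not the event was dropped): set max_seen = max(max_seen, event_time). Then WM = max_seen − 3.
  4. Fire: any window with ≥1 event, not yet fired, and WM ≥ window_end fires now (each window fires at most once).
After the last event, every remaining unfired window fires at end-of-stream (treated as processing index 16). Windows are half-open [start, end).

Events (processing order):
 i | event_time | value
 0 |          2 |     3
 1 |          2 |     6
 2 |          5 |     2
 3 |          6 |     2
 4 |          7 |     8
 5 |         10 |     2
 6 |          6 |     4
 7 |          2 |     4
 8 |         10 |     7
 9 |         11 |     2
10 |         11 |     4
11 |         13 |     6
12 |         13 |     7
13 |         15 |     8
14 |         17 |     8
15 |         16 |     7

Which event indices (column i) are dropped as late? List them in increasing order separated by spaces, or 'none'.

7

i=0 t=2 v=3: → [2,4); WM=-1
i=1 t=2 v=6: → [2,4); WM=-1
i=2 t=5 v=2: → [4,6); WM=2
i=3 t=6 v=2: → [6,8); WM=3
i=4 t=7 v=8: → [6,8); WM=4; [2,4) fires=9
i=5 t=10 v=2: → [10,12); WM=7; [4,6) fires=2
i=6 t=6 v=4: → [6,8); WM=7
i=7 t=2 v=4: DROP (t<7-2); WM=7
i=8 t=10 v=7: → [10,12); WM=7
i=9 t=11 v=2: → [10,12); WM=8; [6,8) fires=14
i=10 t=11 v=4: → [10,12); WM=8
i=11 t=13 v=6: → [12,14); WM=10
i=12 t=13 v=7: → [12,14); WM=10
i=13 t=15 v=8: → [14,16); WM=12; [10,12) fires=15
i=14 t=17 v=8: → [16,18); WM=14; [12,14) fires=13
i=15 t=16 v=7: → [16,18); WM=14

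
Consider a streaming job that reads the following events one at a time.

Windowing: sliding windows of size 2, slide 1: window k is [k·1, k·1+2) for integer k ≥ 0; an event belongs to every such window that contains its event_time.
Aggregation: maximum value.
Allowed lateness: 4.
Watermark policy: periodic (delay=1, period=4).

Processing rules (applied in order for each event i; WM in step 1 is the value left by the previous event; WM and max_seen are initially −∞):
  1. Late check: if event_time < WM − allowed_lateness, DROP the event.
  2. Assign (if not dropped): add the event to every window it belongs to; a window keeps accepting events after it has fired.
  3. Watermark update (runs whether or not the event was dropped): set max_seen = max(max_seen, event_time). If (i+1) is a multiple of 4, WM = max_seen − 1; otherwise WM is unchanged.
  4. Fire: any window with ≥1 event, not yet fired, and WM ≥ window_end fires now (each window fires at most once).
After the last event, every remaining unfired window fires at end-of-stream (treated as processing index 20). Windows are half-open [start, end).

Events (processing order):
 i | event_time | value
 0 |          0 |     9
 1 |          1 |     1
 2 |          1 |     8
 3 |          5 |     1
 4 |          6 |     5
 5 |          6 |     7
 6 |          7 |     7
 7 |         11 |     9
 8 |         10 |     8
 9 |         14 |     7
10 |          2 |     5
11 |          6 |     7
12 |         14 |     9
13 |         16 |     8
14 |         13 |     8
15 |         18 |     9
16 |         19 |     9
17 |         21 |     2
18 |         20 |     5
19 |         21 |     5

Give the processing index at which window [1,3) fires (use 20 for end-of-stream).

3

i=0 t=0 v=9: → [0,2); WM=−∞
i=1 t=1 v=1: → [1,3),[0,2); WM=−∞
i=2 t=1 v=8: → [1,3),[0,2); WM=−∞
i=3 t=5 v=1: → [5,7),[4,6); WM=4; [0,2) fires=9 [1,3) fires=8
i=4 t=6 v=5: → [6,8),[5,7); WM=4
i=5 t=6 v=7: → [6,8),[5,7); WM=4
i=6 t=7 v=7: → [7,9),[6,8); WM=4
i=7 t=11 v=9: → [11,13),[10,12); WM=10; [4,6) fires=1 [5,7) fires=7 [6,8) fires=7 [7,9) fires=7
i=8 t=10 v=8: → [10,12),[9,11); WM=10
i=9 t=14 v=7: → [14,16),[13,15); WM=10
i=10 t=2 v=5: DROP (t<10-4); WM=10
i=11 t=6 v=7: → [6,8),[5,7); WM=13; [9,11) fires=8 [10,12) fires=9 [11,13) fires=9
i=12 t=14 v=9: → [14,16),[13,15); WM=13
i=13 t=16 v=8: → [16,18),[15,17); WM=13
i=14 t=13 v=8: → [13,15),[12,14); WM=13
i=15 t=18 v=9: → [18,20),[17,19); WM=17; [12,14) fires=8 [13,15) fires=9 [14,16) fires=9 [15,17) fires=8
i=16 t=19 v=9: → [19,21),[18,20); WM=17
i=17 t=21 v=2: → [21,23),[20,22); WM=17
i=18 t=20 v=5: → [20,22),[19,21); WM=17
i=19 t=21 v=5: → [21,23),[20,22); WM=20; [16,18) fires=8 [17,19) fires=9 [18,20) fires=9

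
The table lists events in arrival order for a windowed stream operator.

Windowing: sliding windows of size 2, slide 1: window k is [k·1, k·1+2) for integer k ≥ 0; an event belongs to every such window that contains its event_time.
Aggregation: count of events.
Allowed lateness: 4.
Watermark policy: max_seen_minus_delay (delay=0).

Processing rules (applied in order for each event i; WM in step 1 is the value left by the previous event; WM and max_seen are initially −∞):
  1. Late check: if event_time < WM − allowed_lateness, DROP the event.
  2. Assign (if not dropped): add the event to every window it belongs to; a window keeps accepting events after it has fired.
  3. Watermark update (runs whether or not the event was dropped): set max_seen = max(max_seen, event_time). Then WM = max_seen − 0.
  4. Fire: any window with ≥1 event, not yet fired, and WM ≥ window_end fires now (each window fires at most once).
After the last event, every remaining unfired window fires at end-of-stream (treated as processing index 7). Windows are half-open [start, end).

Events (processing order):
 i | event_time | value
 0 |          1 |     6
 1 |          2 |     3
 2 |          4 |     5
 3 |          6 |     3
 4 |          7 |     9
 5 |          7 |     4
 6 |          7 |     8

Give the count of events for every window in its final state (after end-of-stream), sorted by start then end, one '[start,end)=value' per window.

[0,2)=1 [1,3)=2 [2,4)=1 [3,5)=1 [4,6)=1 [5,7)=1 [6,8)=4 [7,9)=3

i=0 t=1 v=6: → [1,3),[0,2); WM=1
i=1 t=2 v=3: → [2,4),[1,3); WM=2; [0,2) fires=1
i=2 t=4 v=5: → [4,6),[3,5); WM=4; [1,3) fires=2 [2,4) fires=1
i=3 t=6 v=3: → [6,8),[5,7); WM=6; [3,5) fires=1 [4,6) fires=1
i=4 t=7 v=9: → [7,9),[6,8); WM=7; [5,7) fires=1
i=5 t=7 v=4: → [7,9),[6,8); WM=7
i=6 t=7 v=8: → [7,9),[6,8); WM=7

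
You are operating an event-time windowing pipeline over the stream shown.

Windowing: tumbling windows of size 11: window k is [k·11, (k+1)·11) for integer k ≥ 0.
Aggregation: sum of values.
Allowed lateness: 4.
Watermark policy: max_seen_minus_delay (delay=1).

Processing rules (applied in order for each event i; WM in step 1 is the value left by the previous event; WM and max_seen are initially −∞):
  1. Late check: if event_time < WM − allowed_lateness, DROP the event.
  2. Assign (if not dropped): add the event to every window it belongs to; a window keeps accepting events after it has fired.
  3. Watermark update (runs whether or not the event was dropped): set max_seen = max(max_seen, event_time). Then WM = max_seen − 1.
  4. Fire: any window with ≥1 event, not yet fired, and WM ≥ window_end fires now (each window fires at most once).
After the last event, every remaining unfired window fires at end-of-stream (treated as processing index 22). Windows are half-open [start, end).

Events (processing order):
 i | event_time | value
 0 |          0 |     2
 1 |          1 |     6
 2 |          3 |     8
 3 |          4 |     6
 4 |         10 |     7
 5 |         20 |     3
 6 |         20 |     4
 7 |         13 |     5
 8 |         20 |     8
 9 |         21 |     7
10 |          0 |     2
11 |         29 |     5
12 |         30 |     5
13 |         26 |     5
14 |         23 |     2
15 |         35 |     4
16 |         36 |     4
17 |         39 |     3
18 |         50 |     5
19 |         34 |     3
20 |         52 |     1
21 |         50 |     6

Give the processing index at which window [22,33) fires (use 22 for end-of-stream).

15

i=0 t=0 v=2: → [0,11); WM=-1
i=1 t=1 v=6: → [0,11); WM=0
i=2 t=3 v=8: → [0,11); WM=2
i=3 t=4 v=6: → [0,11); WM=3
i=4 t=10 v=7: → [0,11); WM=9
i=5 t=20 v=3: → [11,22); WM=19; [0,11) fires=29
i=6 t=20 v=4: → [11,22); WM=19
i=7 t=13 v=5: DROP (t<19-4); WM=19
i=8 t=20 v=8: → [11,22); WM=19
i=9 t=21 v=7: → [11,22); WM=20
i=10 t=0 v=2: DROP (t<20-4); WM=20
i=11 t=29 v=5: → [22,33); WM=28; [11,22) fires=22
i=12 t=30 v=5: → [22,33); WM=29
i=13 t=26 v=5: → [22,33); WM=29
i=14 t=23 v=2: DROP (t<29-4); WM=29
i=15 t=35 v=4: → [33,44); WM=34; [22,33) fires=15
i=16 t=36 v=4: → [33,44); WM=35
i=17 t=39 v=3: → [33,44); WM=38
i=18 t=50 v=5: → [44,55); WM=49; [33,44) fires=11
i=19 t=34 v=3: DROP (t<49-4); WM=49
i=20 t=52 v=1: → [44,55); WM=51
i=21 t=50 v=6: → [44,55); WM=51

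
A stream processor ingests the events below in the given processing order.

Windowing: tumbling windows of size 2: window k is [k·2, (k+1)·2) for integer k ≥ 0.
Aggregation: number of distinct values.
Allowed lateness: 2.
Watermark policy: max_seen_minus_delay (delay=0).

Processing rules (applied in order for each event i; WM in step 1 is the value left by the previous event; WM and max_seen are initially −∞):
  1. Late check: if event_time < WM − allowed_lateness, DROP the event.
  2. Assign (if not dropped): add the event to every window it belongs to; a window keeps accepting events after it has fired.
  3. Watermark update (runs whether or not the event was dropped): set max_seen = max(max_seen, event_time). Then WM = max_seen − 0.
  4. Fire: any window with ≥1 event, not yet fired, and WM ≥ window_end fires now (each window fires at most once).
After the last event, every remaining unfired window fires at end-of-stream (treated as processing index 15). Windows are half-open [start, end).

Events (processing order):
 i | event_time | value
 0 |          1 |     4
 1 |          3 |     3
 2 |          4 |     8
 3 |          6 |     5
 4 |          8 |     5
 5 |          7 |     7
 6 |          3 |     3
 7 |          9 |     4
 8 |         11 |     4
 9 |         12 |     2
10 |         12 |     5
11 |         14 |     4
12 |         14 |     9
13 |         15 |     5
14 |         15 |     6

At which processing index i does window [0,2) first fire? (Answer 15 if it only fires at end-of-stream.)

i=0 t=1 v=4: → [0,2); WM=1
i=1 t=3 v=3: → [2,4); WM=3; [0,2) fires=1
i=2 t=4 v=8: → [4,6); WM=4; [2,4) fires=1
i=3 t=6 v=5: → [6,8); WM=6; [4,6) fires=1
i=4 t=8 v=5: → [8,10); WM=8; [6,8) fires=1
i=5 t=7 v=7: → [6,8); WM=8
i=6 t=3 v=3: DROP (t<8-2); WM=8
i=7 t=9 v=4: → [8,10); WM=9
i=8 t=11 v=4: → [10,12); WM=11; [8,10) fires=2
i=9 t=12 v=2: → [12,14); WM=12; [10,12) fires=1
i=10 t=12 v=5: → [12,14); WM=12
i=11 t=14 v=4: → [14,16); WM=14; [12,14) fires=2
i=12 t=14 v=9: → [14,16); WM=14
i=13 t=15 v=5: → [14,16); WM=15
i=14 t=15 v=6: → [14,16); WM=15

1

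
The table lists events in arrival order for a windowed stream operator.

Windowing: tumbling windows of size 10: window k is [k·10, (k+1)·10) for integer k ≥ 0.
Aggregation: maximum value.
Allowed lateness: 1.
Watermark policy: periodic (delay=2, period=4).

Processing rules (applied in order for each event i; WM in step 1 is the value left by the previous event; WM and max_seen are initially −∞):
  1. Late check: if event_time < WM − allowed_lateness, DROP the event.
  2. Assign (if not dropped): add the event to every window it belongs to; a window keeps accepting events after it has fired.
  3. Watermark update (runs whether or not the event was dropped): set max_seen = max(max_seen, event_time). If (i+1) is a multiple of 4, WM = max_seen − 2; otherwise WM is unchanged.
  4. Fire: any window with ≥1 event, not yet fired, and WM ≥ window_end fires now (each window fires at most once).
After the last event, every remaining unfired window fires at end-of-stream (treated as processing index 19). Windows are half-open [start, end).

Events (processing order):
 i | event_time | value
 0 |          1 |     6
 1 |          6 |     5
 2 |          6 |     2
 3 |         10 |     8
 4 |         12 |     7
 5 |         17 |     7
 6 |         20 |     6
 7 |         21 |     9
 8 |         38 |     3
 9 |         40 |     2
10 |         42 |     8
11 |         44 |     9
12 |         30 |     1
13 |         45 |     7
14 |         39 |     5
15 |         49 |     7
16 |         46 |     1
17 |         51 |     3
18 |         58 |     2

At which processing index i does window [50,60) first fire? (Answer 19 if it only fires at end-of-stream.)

i=0 t=1 v=6: → [0,10); WM=−∞
i=1 t=6 v=5: → [0,10); WM=−∞
i=2 t=6 v=2: → [0,10); WM=−∞
i=3 t=10 v=8: → [10,20); WM=8
i=4 t=12 v=7: → [10,20); WM=8
i=5 t=17 v=7: → [10,20); WM=8
i=6 t=20 v=6: → [20,30); WM=8
i=7 t=21 v=9: → [20,30); WM=19; [0,10) fires=6
i=8 t=38 v=3: → [30,40); WM=19
i=9 t=40 v=2: → [40,50); WM=19
i=10 t=42 v=8: → [40,50); WM=19
i=11 t=44 v=9: → [40,50); WM=42; [10,20) fires=8 [20,30) fires=9 [30,40) fires=3
i=12 t=30 v=1: DROP (t<42-1); WM=42
i=13 t=45 v=7: → [40,50); WM=42
i=14 t=39 v=5: DROP (t<42-1); WM=42
i=15 t=49 v=7: → [40,50); WM=47
i=16 t=46 v=1: → [40,50); WM=47
i=17 t=51 v=3: → [50,60); WM=47
i=18 t=58 v=2: → [50,60); WM=47

19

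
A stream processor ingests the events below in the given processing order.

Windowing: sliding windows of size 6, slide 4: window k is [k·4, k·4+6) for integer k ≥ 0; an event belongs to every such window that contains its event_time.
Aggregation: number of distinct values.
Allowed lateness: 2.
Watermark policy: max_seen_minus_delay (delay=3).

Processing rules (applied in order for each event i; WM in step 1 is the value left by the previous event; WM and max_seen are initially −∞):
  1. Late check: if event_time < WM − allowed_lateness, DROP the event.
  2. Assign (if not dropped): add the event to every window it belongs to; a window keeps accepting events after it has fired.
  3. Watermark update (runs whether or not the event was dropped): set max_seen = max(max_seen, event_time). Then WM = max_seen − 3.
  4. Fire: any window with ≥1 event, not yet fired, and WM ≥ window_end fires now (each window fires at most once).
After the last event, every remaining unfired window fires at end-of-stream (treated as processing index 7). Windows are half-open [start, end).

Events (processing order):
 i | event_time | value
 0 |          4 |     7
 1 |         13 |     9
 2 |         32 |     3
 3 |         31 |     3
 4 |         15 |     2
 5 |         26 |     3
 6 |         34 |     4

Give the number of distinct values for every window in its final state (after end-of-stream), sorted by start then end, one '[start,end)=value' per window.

[0,6)=1 [4,10)=1 [8,14)=1 [12,18)=1 [28,34)=1 [32,38)=2

i=0 t=4 v=7: → [4,10),[0,6); WM=1
i=1 t=13 v=9: → [12,18),[8,14); WM=10; [0,6) fires=1 [4,10) fires=1
i=2 t=32 v=3: → [32,38),[28,34); WM=29; [8,14) fires=1 [12,18) fires=1
i=3 t=31 v=3: → [28,34); WM=29
i=4 t=15 v=2: DROP (t<29-2); WM=29
i=5 t=26 v=3: DROP (t<29-2); WM=29
i=6 t=34 v=4: → [32,38); WM=31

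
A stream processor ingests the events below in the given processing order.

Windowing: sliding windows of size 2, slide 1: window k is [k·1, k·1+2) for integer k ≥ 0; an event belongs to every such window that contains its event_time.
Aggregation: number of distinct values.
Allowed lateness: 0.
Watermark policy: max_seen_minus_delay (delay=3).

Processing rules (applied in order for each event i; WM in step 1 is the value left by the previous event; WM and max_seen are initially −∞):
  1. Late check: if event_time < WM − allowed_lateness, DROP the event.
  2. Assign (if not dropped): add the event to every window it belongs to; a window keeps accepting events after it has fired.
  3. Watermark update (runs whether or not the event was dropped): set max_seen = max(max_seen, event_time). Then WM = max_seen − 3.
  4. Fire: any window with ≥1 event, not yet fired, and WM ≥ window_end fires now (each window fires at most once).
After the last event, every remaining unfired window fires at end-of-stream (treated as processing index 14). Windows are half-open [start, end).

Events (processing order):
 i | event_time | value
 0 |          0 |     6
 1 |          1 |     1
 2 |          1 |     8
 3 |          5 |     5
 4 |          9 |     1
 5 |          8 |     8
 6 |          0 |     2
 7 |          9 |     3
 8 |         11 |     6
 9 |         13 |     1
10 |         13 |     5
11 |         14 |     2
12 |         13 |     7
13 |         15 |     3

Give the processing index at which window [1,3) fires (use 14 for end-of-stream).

i=0 t=0 v=6: → [0,2); WM=-3
i=1 t=1 v=1: → [1,3),[0,2); WM=-2
i=2 t=1 v=8: → [1,3),[0,2); WM=-2
i=3 t=5 v=5: → [5,7),[4,6); WM=2; [0,2) fires=3
i=4 t=9 v=1: → [9,11),[8,10); WM=6; [1,3) fires=2 [4,6) fires=1
i=5 t=8 v=8: → [8,10),[7,9); WM=6
i=6 t=0 v=2: DROP (t<6-0); WM=6
i=7 t=9 v=3: → [9,11),[8,10); WM=6
i=8 t=11 v=6: → [11,13),[10,12); WM=8; [5,7) fires=1
i=9 t=13 v=1: → [13,15),[12,14); WM=10; [7,9) fires=1 [8,10) fires=3
i=10 t=13 v=5: → [13,15),[12,14); WM=10
i=11 t=14 v=2: → [14,16),[13,15); WM=11; [9,11) fires=2
i=12 t=13 v=7: → [13,15),[12,14); WM=11
i=13 t=15 v=3: → [15,17),[14,16); WM=12; [10,12) fires=1

4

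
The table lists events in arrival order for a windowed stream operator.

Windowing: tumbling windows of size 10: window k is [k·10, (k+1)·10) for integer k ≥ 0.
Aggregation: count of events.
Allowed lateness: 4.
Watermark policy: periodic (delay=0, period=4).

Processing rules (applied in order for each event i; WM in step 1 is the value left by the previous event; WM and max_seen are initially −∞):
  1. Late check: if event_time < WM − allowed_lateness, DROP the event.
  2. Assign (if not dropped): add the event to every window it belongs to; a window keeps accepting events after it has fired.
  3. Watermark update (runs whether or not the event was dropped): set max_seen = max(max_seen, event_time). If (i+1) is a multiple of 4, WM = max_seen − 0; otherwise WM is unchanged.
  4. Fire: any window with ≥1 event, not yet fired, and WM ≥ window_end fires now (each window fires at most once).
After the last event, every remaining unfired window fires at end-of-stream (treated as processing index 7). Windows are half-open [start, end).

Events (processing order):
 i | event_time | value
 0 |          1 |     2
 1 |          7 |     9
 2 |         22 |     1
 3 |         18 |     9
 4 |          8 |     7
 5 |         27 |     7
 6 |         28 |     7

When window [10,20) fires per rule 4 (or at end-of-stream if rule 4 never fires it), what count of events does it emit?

i=0 t=1 v=2: → [0,10); WM=−∞
i=1 t=7 v=9: → [0,10); WM=−∞
i=2 t=22 v=1: → [20,30); WM=−∞
i=3 t=18 v=9: → [10,20); WM=22; [0,10) fires=2 [10,20) fires=1
i=4 t=8 v=7: DROP (t<22-4); WM=22
i=5 t=27 v=7: → [20,30); WM=22
i=6 t=28 v=7: → [20,30); WM=22

1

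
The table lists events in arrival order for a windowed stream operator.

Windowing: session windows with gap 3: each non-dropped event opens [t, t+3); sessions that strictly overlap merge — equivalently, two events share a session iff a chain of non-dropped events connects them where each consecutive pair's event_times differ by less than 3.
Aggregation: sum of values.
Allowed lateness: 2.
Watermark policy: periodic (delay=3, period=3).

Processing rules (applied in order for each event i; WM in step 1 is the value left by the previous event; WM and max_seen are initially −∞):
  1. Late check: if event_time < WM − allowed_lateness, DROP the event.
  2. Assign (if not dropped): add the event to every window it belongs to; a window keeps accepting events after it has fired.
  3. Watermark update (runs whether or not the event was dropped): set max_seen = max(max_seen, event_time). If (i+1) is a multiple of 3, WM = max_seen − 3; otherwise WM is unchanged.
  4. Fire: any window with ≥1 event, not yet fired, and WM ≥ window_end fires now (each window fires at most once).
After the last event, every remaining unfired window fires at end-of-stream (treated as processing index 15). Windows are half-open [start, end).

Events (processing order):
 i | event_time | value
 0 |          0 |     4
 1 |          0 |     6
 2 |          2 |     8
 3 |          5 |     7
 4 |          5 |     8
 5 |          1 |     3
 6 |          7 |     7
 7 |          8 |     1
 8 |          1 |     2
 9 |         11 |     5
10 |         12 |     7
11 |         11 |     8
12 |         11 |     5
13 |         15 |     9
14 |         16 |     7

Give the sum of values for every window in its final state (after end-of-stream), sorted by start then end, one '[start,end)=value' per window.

i=0 t=0 v=4: → [0,3); WM=−∞
i=1 t=0 v=6: → [0,3); WM=−∞
i=2 t=2 v=8: → [0,5); WM=-1
i=3 t=5 v=7: → [5,8); WM=-1
i=4 t=5 v=8: → [5,8); WM=-1
i=5 t=1 v=3: → [0,5); WM=2
i=6 t=7 v=7: → [5,10); WM=2
i=7 t=8 v=1: → [5,11); WM=2
i=8 t=1 v=2: → [0,5); WM=5
i=9 t=11 v=5: → [11,14); WM=5
i=10 t=12 v=7: → [11,15); WM=5
i=11 t=11 v=8: → [11,15); WM=9
i=12 t=11 v=5: → [11,15); WM=9
i=13 t=15 v=9: → [15,18); WM=9
i=14 t=16 v=7: → [15,19); WM=13

[0,5)=23 [5,11)=23 [11,15)=25 [15,19)=16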